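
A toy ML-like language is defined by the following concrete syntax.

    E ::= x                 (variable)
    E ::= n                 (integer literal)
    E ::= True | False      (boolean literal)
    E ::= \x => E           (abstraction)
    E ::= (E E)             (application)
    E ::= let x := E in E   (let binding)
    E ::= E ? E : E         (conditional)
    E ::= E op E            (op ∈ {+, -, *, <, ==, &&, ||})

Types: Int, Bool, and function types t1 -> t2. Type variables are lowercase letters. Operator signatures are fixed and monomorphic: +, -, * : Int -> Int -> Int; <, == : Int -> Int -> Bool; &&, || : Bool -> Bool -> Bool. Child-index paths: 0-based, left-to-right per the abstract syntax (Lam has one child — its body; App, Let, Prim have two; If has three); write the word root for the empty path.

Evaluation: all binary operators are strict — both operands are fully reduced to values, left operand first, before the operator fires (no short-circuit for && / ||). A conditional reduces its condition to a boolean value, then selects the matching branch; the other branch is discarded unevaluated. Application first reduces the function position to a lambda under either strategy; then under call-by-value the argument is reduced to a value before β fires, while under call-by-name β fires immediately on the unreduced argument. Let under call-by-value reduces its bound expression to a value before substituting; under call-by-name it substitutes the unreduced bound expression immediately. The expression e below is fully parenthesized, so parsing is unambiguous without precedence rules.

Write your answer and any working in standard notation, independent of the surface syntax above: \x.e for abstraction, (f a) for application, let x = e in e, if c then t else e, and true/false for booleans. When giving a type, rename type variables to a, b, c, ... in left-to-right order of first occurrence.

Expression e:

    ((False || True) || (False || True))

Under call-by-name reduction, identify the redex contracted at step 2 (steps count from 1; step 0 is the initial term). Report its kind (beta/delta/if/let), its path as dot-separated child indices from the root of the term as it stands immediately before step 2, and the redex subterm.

Answer: delta at 1 : (false || true)

Trace:
step 0: ((false || true) || (false || true))
step 1: [delta@0] (true || (false || true))
step 2: [delta@1] (true || true)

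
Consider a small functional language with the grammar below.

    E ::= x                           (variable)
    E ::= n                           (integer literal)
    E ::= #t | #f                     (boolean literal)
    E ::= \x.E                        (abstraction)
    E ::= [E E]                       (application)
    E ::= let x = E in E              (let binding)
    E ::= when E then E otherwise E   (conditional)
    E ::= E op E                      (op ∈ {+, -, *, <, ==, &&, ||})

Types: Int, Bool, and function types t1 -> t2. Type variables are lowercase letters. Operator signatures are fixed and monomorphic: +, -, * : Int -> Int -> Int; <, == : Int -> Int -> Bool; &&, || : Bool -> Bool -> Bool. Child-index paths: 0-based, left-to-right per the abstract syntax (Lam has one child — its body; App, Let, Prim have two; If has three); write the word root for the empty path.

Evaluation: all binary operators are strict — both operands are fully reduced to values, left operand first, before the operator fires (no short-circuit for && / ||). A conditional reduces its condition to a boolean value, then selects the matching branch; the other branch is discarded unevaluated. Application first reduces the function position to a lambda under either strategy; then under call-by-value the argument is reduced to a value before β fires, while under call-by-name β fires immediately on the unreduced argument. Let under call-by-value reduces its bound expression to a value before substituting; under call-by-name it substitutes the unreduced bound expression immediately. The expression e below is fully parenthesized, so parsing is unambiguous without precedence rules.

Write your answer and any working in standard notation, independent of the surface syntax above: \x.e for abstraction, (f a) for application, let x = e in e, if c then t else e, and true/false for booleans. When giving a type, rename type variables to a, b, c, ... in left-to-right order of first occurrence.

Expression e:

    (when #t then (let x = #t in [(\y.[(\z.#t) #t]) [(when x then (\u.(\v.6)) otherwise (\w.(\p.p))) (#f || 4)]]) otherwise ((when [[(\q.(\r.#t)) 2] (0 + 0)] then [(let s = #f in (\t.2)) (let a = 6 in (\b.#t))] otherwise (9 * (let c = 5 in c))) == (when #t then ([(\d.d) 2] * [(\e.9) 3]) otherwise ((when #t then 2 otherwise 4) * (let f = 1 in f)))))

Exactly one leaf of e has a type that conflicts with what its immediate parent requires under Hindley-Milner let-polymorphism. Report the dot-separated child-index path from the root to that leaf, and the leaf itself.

Working:
  unify Bool ~ Bool
let x : Bool
\z._ : b -> Bool
  unify b -> Bool ~ Bool -> c
  unify b ~ Bool
  unify Bool ~ c
_ _ : Bool
\y._ : a -> Bool
x : Bool
  unify Bool ~ Bool
\v._ : e -> Int
\u._ : d -> e -> Int
p : g
\p._ : g -> g
\w._ : f -> g -> g
  unify d -> e -> Int ~ f -> g -> g
  unify d ~ f
  unify e -> Int ~ g -> g
  unify e ~ g
  unify Int ~ g
  unify Bool ~ Bool
  unify Int ~ Bool
  FAIL: mismatch Int ~ Bool

Answer: 1.1.1.1.1 : 4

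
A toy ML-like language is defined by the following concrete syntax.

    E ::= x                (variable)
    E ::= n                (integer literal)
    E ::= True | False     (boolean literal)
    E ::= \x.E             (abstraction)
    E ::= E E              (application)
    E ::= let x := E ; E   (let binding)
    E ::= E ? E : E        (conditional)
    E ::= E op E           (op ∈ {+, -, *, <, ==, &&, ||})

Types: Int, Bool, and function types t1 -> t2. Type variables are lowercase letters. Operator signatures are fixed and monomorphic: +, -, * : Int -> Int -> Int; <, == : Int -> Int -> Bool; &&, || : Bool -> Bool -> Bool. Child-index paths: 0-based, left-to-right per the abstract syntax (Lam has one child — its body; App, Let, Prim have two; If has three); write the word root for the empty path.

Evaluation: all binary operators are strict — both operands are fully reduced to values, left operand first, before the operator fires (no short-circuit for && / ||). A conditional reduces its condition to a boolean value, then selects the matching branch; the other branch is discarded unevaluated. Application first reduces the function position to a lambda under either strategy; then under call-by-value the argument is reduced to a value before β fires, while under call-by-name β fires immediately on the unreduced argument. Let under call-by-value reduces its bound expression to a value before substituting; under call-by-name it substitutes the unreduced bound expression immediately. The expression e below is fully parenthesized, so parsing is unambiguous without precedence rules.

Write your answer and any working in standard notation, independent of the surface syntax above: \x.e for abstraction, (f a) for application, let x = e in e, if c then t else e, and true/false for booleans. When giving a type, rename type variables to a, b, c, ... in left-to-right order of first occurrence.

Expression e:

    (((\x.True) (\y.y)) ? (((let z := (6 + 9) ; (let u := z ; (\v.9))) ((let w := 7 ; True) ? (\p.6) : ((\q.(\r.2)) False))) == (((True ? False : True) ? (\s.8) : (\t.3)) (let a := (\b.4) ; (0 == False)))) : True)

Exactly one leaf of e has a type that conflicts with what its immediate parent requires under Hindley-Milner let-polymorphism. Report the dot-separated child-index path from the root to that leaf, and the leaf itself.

Derivation:
\x._ : a -> Bool
y : b
\y._ : b -> b
  unify a -> Bool ~ (b -> b) -> c
  unify a ~ b -> b
  unify Bool ~ c
_ _ : Bool
  unify Bool ~ Bool
  unify Int ~ Int
  unify Int ~ Int
let z : Int
z : Int
let u : Int
\v._ : d -> Int
let w : Int
  unify Bool ~ Bool
\p._ : e -> Int
\r._ : g -> Int
\q._ : f -> g -> Int
  unify f -> g -> Int ~ Bool -> h
  unify f ~ Bool
  unify g -> Int ~ h
_ _ : g -> Int
  unify e -> Int ~ g -> Int
  unify e ~ g
  unify Int ~ Int
  unify d -> Int ~ (g -> Int) -> i
  unify d ~ g -> Int
  unify Int ~ i
_ _ : Int
  unify Int ~ Int
  unify Bool ~ Bool
  unify Bool ~ Bool
  unify Bool ~ Bool
\s._ : j -> Int
\t._ : k -> Int
  unify j -> Int ~ k -> Int
  unify j ~ k
  unify Int ~ Int
\b._ : l -> Int
let a : forall. l -> Int
  unify Int ~ Int
  unify Bool ~ Int
  FAIL: mismatch Bool ~ Int

Answer: 1.1.1.1.1 : false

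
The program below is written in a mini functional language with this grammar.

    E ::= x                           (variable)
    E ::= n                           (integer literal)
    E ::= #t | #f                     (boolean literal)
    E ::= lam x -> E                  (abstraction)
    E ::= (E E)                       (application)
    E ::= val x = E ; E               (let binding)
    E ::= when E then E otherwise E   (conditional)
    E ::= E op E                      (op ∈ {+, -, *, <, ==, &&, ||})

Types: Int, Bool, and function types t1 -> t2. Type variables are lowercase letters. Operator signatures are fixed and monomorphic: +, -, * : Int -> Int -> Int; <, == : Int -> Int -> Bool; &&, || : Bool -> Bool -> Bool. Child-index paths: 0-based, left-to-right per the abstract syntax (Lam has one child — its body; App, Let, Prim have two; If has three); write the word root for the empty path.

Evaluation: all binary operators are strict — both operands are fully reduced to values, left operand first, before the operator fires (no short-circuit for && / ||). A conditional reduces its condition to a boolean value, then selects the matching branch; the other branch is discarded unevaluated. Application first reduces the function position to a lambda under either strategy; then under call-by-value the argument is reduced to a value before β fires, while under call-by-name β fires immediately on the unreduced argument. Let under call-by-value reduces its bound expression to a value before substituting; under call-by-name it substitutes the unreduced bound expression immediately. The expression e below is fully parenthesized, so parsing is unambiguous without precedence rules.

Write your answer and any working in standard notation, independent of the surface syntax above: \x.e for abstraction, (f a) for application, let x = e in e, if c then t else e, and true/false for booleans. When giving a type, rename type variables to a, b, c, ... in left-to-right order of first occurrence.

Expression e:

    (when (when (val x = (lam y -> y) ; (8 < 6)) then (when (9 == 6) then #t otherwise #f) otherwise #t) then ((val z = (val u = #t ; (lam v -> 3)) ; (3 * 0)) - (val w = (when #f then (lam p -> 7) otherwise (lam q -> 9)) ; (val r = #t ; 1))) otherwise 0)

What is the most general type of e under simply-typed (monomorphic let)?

Answer: Int

Working:
y : a
\y._ : a -> a
let x : a -> a
  unify Int ~ Int
  unify Int ~ Int
  unify Bool ~ Bool
  unify Int ~ Int
  unify Int ~ Int
  unify Bool ~ Bool
  unify Bool ~ Bool
  unify Bool ~ Bool
  unify Bool ~ Bool
let u : Bool
\v._ : b -> Int
let z : b -> Int
  unify Int ~ Int
  unify Int ~ Int
  unify Int ~ Int
  unify Bool ~ Bool
\p._ : c -> Int
\q._ : d -> Int
  unify c -> Int ~ d -> Int
  unify c ~ d
  unify Int ~ Int
let w : d -> Int
let r : Bool
  unify Int ~ Int
  unify Int ~ Int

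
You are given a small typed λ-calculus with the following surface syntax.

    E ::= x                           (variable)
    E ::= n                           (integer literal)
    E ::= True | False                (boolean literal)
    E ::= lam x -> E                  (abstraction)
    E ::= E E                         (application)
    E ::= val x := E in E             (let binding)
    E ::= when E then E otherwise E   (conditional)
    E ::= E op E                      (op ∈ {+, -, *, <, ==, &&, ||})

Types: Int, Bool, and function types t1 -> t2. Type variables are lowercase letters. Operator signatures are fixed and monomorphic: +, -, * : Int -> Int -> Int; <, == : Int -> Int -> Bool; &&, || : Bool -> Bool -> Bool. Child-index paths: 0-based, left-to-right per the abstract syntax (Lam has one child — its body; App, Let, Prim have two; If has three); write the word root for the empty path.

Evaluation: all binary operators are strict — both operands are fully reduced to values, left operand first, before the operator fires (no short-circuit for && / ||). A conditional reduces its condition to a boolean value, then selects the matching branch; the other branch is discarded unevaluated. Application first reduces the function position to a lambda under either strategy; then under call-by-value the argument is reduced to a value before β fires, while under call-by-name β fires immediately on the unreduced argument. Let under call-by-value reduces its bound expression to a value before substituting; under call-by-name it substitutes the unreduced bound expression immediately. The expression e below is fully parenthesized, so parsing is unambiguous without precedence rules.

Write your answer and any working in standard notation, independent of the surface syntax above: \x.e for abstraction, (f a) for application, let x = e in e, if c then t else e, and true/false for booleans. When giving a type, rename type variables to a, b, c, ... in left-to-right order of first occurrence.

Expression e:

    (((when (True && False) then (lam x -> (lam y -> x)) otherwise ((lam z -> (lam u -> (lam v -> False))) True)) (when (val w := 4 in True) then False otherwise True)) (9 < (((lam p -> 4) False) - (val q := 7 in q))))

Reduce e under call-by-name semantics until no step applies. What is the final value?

Derivation:
step 0: (((if (true && false) then (\x.(\y.x)) else ((\z.(\u.(\v.false))) true)) (if (let w = 4 in true) then false else true)) (9 < (((\p.4) false) - (let q = 7 in q))))
step 1: [delta@0.0.0] (((if false then (\x.(\y.x)) else ((\z.(\u.(\v.false))) true)) (if (let w = 4 in true) then false else true)) (9 < (((\p.4) false) - (let q = 7 in q))))
step 2: [if@0.0] ((((\z.(\u.(\v.false))) true) (if (let w = 4 in true) then false else true)) (9 < (((\p.4) false) - (let q = 7 in q))))
step 3: [beta@0.0] (((\u.(\v.false)) (if (let w = 4 in true) then false else true)) (9 < (((\p.4) false) - (let q = 7 in q))))
step 4: [beta@0] ((\v.false) (9 < (((\p.4) false) - (let q = 7 in q))))
step 5: [beta@root] false

Answer: false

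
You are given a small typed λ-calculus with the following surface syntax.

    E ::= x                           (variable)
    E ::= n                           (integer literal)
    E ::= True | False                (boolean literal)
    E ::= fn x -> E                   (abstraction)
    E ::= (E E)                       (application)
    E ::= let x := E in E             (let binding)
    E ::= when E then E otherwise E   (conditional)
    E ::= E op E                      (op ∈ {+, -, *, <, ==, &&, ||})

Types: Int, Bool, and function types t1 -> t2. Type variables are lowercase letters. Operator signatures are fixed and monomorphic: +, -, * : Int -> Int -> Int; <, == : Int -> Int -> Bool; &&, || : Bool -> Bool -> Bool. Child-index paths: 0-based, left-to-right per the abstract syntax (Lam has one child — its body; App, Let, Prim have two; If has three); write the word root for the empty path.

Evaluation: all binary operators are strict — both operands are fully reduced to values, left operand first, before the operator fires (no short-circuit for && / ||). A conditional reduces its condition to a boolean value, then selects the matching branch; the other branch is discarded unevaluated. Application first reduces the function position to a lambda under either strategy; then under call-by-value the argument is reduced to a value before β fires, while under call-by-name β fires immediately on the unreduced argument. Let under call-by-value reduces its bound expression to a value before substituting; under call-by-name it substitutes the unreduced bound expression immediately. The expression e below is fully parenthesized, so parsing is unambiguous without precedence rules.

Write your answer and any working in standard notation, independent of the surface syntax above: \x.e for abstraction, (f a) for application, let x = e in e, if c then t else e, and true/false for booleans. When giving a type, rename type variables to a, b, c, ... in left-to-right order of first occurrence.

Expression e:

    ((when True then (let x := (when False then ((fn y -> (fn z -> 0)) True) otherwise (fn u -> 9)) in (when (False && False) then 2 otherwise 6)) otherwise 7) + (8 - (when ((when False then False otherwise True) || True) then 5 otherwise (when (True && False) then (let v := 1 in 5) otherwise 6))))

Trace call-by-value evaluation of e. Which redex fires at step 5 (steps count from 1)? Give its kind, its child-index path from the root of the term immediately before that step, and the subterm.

Answer: if at 0 : (if false then 2 else 6)

Trace:
step 0: ((if true then (let x = (if false then ((\y.(\z.0)) true) else (\u.9)) in (if (false && false) then 2 else 6)) else 7) + (8 - (if ((if false then false else true) || true) then 5 else (if (true && false) then (let v = 1 in 5) else 6))))
step 1: [if@0] ((let x = (if false then ((\y.(\z.0)) true) else (\u.9)) in (if (false && false) then 2 else 6)) + (8 - (if ((if false then false else true) || true) then 5 else (if (true && false) then (let v = 1 in 5) else 6))))
step 2: [if@0.0] ((let x = (\u.9) in (if (false && false) then 2 else 6)) + (8 - (if ((if false then false else true) || true) then 5 else (if (true && false) then (let v = 1 in 5) else 6))))
step 3: [let@0] ((if (false && false) then 2 else 6) + (8 - (if ((if false then false else true) || true) then 5 else (if (true && false) then (let v = 1 in 5) else 6))))
step 4: [delta@0.0] ((if false then 2 else 6) + (8 - (if ((if false then false else true) || true) then 5 else (if (true && false) then (let v = 1 in 5) else 6))))
step 5: [if@0] (6 + (8 - (if ((if false then false else true) || true) then 5 else (if (true && false) then (let v = 1 in 5) else 6))))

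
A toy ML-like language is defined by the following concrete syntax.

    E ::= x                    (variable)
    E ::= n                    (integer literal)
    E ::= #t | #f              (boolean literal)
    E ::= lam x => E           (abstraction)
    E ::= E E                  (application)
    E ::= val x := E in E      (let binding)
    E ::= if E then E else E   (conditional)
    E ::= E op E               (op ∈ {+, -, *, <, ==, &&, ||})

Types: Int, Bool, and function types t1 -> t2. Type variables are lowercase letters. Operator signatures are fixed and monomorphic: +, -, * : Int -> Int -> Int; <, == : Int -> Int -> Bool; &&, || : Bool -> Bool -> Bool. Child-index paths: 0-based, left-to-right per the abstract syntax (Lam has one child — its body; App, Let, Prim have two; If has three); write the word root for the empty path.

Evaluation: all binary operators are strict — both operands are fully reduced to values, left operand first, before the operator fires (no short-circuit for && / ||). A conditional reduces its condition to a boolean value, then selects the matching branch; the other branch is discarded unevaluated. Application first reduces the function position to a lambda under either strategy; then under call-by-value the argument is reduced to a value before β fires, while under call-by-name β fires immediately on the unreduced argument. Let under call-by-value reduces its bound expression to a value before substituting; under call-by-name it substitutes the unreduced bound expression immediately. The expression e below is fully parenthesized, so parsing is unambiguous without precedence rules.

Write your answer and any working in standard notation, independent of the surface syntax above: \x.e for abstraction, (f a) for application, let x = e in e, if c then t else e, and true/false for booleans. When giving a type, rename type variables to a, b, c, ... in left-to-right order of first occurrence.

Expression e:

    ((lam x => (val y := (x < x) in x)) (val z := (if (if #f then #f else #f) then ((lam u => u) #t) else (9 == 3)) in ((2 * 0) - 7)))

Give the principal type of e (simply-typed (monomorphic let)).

Derivation:
x : a
  unify a ~ Int
x : Int
  unify Int ~ Int
let y : Bool
x : Int
\x._ : Int -> Int
  unify Bool ~ Bool
  unify Bool ~ Bool
  unify Bool ~ Bool
u : b
\u._ : b -> b
  unify b -> b ~ Bool -> c
  unify b ~ Bool
  unify Bool ~ c
_ _ : Bool
  unify Int ~ Int
  unify Int ~ Int
  unify Bool ~ Bool
let z : Bool
  unify Int ~ Int
  unify Int ~ Int
  unify Int ~ Int
  unify Int ~ Int
  unify Int -> Int ~ Int -> d
  unify Int ~ Int
  unify Int ~ d
_ _ : Int

Answer: Int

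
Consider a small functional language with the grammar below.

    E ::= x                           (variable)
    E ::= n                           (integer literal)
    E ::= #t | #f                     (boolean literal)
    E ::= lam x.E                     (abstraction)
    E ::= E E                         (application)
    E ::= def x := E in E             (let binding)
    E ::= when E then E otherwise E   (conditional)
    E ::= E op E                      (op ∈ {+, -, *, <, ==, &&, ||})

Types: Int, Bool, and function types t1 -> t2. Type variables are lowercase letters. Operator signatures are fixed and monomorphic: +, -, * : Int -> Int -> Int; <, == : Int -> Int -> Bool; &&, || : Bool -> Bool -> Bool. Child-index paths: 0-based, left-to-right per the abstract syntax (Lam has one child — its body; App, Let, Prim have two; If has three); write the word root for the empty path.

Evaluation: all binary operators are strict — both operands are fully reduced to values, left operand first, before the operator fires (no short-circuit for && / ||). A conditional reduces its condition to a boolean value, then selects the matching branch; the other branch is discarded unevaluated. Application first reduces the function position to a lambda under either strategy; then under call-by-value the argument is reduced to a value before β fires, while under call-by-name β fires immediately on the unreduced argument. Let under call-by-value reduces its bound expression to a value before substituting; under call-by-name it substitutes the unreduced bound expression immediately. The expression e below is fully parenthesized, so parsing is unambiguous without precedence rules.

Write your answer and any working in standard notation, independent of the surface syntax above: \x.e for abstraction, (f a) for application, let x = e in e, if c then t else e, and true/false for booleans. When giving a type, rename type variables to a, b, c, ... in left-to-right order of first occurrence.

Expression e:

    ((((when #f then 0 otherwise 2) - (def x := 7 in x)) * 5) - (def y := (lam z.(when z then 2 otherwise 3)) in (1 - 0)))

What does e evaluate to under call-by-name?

Derivation:
step 0: ((((if false then 0 else 2) - (let x = 7 in x)) * 5) - (let y = (\z.(if z then 2 else 3)) in (1 - 0)))
step 1: [if@0.0.0] (((2 - (let x = 7 in x)) * 5) - (let y = (\z.(if z then 2 else 3)) in (1 - 0)))
step 2: [let@0.0.1] (((2 - 7) * 5) - (let y = (\z.(if z then 2 else 3)) in (1 - 0)))
step 3: [delta@0.0] ((-5 * 5) - (let y = (\z.(if z then 2 else 3)) in (1 - 0)))
step 4: [delta@0] (-25 - (let y = (\z.(if z then 2 else 3)) in (1 - 0)))
step 5: [let@1] (-25 - (1 - 0))
step 6: [delta@1] (-25 - 1)
step 7: [delta@root] -26

Answer: -26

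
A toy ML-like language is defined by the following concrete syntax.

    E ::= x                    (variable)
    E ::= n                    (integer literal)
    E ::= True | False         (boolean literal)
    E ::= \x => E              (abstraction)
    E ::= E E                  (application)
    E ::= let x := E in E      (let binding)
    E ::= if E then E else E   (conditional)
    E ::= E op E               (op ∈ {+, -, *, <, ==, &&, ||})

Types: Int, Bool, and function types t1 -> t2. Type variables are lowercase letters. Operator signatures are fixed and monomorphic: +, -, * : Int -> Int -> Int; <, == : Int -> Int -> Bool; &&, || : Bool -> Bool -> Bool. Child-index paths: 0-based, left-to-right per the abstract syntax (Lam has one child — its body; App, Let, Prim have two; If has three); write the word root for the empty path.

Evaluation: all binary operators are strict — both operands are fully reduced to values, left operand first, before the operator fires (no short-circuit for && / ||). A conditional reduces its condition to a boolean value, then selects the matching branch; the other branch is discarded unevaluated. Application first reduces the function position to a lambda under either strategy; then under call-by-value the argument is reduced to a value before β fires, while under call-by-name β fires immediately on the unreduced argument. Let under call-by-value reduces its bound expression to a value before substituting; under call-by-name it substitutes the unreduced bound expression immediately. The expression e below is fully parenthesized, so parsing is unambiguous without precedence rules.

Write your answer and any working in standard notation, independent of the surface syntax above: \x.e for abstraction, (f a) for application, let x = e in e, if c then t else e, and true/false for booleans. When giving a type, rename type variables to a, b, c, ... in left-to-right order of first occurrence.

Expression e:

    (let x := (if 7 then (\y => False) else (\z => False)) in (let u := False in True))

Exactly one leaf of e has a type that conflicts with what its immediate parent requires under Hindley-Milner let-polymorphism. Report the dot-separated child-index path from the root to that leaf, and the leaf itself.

Answer: 0.0 : 7

Trace:
  unify Int ~ Bool
  FAIL: mismatch Int ~ Bool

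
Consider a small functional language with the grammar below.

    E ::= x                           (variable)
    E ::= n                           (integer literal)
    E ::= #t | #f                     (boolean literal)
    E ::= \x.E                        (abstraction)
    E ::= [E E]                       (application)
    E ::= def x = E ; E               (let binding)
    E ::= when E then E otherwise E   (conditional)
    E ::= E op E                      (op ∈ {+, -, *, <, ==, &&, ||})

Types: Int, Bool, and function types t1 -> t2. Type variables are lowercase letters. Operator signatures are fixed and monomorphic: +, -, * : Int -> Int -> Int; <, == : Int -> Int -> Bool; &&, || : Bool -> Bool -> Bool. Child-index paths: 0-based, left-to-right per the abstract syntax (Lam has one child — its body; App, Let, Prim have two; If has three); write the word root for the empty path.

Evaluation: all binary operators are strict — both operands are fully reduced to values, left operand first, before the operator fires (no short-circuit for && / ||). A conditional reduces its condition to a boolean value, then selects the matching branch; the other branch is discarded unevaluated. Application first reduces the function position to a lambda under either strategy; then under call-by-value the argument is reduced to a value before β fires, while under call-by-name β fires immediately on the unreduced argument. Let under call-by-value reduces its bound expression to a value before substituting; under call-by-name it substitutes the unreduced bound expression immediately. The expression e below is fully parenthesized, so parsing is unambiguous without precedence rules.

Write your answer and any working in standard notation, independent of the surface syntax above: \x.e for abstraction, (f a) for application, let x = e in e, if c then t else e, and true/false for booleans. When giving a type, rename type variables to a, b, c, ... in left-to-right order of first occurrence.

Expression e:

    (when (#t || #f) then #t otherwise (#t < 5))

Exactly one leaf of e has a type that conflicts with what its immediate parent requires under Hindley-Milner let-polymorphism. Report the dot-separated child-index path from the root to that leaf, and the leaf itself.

Working:
  unify Bool ~ Bool
  unify Bool ~ Bool
  unify Bool ~ Bool
  unify Bool ~ Int
  FAIL: mismatch Bool ~ Int

Answer: 2.0 : true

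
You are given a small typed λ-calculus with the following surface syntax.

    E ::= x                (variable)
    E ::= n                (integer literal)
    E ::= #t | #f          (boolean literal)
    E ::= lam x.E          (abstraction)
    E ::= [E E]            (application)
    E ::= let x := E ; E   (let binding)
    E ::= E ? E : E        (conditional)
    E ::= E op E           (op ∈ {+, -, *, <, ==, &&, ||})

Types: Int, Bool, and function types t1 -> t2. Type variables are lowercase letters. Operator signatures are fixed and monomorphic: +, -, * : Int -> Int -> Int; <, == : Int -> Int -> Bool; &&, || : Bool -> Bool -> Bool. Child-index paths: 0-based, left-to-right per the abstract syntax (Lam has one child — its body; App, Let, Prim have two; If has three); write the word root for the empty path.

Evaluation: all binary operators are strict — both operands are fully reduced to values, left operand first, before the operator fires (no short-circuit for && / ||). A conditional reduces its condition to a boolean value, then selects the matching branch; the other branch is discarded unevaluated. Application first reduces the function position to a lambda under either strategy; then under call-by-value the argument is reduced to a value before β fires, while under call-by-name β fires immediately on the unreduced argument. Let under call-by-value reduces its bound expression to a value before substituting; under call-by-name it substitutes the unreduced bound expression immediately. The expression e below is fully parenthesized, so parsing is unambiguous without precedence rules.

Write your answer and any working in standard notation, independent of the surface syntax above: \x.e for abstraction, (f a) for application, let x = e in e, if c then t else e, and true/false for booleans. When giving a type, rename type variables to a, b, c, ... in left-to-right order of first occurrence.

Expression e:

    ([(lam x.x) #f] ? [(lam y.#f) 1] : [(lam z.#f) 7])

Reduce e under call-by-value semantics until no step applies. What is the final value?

Answer: false

Working:
step 0: (if ((\x.x) false) then ((\y.false) 1) else ((\z.false) 7))
step 1: [beta@0] (if false then ((\y.false) 1) else ((\z.false) 7))
step 2: [if@root] ((\z.false) 7)
step 3: [beta@root] false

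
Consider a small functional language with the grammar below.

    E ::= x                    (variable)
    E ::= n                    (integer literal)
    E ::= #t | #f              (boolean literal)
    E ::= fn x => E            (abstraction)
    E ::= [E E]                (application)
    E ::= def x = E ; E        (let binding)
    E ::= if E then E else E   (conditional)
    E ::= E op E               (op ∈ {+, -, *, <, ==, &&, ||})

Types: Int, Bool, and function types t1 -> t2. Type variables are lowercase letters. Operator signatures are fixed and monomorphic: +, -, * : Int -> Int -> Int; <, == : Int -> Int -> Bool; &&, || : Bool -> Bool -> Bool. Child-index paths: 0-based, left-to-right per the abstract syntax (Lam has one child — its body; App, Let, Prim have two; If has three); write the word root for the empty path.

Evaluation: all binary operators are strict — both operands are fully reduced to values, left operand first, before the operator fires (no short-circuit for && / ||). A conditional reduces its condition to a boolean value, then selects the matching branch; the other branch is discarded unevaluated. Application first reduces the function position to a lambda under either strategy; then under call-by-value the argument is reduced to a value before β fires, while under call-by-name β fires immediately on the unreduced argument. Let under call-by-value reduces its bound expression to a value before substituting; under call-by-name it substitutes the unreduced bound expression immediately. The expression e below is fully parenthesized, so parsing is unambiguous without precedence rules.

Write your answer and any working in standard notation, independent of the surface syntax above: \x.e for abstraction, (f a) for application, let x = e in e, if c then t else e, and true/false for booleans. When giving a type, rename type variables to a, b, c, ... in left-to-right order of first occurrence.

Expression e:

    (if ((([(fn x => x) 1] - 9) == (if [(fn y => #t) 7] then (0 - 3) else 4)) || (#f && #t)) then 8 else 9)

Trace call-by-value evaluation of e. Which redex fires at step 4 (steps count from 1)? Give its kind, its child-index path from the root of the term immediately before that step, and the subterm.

Working:
step 0: (if (((((\x.x) 1) - 9) == (if ((\y.true) 7) then (0 - 3) else 4)) || (false && true)) then 8 else 9)
step 1: [beta@0.0.0.0] (if (((1 - 9) == (if ((\y.true) 7) then (0 - 3) else 4)) || (false && true)) then 8 else 9)
step 2: [delta@0.0.0] (if ((-8 == (if ((\y.true) 7) then (0 - 3) else 4)) || (false && true)) then 8 else 9)
step 3: [beta@0.0.1.0] (if ((-8 == (if true then (0 - 3) else 4)) || (false && true)) then 8 else 9)
step 4: [if@0.0.1] (if ((-8 == (0 - 3)) || (false && true)) then 8 else 9)

Answer: if at 0.0.1 : (if true then (0 - 3) else 4)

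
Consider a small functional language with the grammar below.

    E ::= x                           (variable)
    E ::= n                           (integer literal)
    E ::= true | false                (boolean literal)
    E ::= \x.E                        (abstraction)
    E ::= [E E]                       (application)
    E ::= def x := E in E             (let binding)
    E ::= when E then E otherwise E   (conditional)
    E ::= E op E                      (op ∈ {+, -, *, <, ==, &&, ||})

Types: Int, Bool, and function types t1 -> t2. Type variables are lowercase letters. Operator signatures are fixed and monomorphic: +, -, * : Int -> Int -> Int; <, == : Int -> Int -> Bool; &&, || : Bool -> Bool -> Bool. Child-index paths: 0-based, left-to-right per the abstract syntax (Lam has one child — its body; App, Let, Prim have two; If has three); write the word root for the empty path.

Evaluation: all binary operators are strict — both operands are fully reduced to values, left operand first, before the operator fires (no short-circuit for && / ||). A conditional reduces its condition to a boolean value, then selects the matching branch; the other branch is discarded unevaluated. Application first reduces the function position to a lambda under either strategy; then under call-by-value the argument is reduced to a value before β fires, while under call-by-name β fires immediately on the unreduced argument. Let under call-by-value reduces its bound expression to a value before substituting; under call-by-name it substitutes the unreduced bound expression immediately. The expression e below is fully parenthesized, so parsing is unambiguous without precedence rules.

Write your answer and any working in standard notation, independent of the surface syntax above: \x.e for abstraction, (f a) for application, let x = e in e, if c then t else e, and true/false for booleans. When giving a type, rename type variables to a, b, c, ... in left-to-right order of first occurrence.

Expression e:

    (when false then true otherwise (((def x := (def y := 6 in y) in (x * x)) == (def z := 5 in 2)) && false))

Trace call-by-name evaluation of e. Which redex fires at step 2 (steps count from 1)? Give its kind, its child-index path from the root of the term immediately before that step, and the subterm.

Answer: let at 0.0 : (let x = (let y = 6 in y) in (x * x))

Derivation:
step 0: (if false then true else (((let x = (let y = 6 in y) in (x * x)) == (let z = 5 in 2)) && false))
step 1: [if@root] (((let x = (let y = 6 in y) in (x * x)) == (let z = 5 in 2)) && false)
step 2: [let@0.0] ((((let y = 6 in y) * (let y = 6 in y)) == (let z = 5 in 2)) && false)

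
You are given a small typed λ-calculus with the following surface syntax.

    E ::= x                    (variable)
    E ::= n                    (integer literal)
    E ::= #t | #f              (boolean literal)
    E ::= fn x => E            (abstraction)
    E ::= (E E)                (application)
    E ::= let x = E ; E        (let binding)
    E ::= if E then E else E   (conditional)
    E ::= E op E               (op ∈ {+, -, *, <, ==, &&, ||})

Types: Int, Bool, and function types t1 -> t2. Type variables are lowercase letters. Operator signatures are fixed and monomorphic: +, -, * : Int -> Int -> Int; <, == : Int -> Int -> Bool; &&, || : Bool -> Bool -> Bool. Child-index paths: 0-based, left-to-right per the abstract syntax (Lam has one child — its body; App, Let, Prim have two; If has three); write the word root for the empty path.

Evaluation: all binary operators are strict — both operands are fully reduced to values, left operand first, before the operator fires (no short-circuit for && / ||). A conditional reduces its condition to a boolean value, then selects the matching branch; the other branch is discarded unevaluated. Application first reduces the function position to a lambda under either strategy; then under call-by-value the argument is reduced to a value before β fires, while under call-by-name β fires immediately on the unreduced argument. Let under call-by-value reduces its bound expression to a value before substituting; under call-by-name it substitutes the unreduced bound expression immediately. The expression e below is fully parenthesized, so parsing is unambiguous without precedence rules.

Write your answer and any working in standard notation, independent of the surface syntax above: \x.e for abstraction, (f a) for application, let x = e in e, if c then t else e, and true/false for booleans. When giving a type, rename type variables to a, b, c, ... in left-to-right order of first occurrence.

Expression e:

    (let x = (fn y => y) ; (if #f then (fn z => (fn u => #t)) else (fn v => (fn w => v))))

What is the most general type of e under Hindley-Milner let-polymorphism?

Working:
y : a
\y._ : a -> a
let x : forall. a -> a
  unify Bool ~ Bool
\u._ : c -> Bool
\z._ : b -> c -> Bool
v : d
\w._ : e -> d
\v._ : d -> e -> d
  unify b -> c -> Bool ~ d -> e -> d
  unify b ~ d
  unify c -> Bool ~ e -> d
  unify c ~ e
  unify Bool ~ d

Answer: Bool -> a -> Bool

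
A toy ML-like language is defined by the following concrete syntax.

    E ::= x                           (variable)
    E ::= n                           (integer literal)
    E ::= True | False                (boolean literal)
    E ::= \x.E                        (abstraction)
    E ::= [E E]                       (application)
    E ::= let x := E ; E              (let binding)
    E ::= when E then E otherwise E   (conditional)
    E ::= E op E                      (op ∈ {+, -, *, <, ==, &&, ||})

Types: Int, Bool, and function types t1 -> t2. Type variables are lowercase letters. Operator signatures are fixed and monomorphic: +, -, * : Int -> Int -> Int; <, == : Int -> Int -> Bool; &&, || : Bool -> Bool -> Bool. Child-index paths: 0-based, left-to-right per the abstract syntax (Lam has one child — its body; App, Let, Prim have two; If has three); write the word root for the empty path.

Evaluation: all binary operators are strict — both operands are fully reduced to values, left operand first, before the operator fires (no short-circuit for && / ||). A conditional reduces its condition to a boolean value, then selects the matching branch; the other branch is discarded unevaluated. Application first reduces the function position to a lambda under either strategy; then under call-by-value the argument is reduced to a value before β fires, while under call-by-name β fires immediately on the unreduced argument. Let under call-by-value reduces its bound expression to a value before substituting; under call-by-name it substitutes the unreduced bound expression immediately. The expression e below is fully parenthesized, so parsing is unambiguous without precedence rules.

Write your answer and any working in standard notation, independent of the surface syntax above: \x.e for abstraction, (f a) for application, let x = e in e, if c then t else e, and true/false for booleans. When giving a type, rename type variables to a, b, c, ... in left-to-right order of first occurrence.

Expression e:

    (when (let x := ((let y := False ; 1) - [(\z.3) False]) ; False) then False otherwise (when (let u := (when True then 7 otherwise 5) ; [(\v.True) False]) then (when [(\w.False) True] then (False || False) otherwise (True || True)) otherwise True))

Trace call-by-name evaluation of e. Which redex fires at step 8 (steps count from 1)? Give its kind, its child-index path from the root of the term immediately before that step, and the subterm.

Answer: delta at root : (true || true)

Trace:
step 0: (if (let x = ((let y = false in 1) - ((\z.3) false)) in false) then false else (if (let u = (if true then 7 else 5) in ((\v.true) false)) then (if ((\w.false) true) then (false || false) else (true || true)) else true))
step 1: [let@0] (if false then false else (if (let u = (if true then 7 else 5) in ((\v.true) false)) then (if ((\w.false) true) then (false || false) else (true || true)) else true))
step 2: [if@root] (if (let u = (if true then 7 else 5) in ((\v.true) false)) then (if ((\w.false) true) then (false || false) else (true || true)) else true)
step 3: [let@0] (if ((\v.true) false) then (if ((\w.false) true) then (false || false) else (true || true)) else true)
step 4: [beta@0] (if true then (if ((\w.false) true) then (false || false) else (true || true)) else true)
step 5: [if@root] (if ((\w.false) true) then (false || false) else (true || true))
step 6: [beta@0] (if false then (false || false) else (true || true))
step 7: [if@root] (true || true)
step 8: [delta@root] true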